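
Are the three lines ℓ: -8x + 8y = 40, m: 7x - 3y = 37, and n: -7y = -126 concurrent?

Yes

Intersecting ℓ and m: solving the 2×2 system gives (x, y) = (13, 18).
Substitute into n: (0)(13) + (-7)(18) = -126.
This equals -126, so (13, 18) lies on all three lines and they are concurrent.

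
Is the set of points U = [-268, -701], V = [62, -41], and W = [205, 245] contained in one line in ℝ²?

UV = (330, 660), UW = (473, 946).
Checking proportionality: UW = 43/30·UV, so the vectors are parallel and the points are collinear.

Yes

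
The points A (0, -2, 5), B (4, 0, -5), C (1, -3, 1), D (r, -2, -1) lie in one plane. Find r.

2

The points are coplanar iff AB · (AC × AD) = 0.
Expanding, this is linear in r: (-18)r + (36) = 0.
So r = 2.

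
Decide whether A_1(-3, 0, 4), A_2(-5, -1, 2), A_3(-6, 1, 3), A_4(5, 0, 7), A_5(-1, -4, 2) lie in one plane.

No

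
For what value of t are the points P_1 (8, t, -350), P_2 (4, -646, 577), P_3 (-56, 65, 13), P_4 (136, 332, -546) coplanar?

344

The points are coplanar iff P_1P_2 · (P_1P_3 × P_1P_4) = 0.
Expanding, this is linear in t: (141828)t + (-48788832) = 0.
So t = 344.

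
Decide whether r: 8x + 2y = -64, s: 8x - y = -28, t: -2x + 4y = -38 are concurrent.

Lines aᵢx + bᵢy = cᵢ with pairwise distinct directions are concurrent exactly when det[aᵢ bᵢ cᵢ] = 0.
Here the determinant is 0.
It vanishes, so the lines are concurrent at (-5, -12).

Yes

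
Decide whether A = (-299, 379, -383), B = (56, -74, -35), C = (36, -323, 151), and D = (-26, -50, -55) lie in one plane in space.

The four points are coplanar iff the 3×3 determinant with rows AB, AC, AD is zero.
Rows: (355, -453, 348), (335, -702, 534), (273, -429, 328).
Expanding along the first row: (355)(-1170) − (-453)(-35902) + (348)(47931) = 1032.
Nonzero ⇒ not coplanar.

No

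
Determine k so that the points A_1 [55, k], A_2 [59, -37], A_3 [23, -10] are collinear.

Collinearity: (A_1 − A_2) must be parallel to (A_3 − A_2) = (-36, 27).
Cross-multiplying the components: (k − (-37))·(-36) = (-4)·(27).
Solving gives k = -34.

-34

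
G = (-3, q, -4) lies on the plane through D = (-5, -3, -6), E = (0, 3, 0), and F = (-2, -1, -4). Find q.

-1

Coplanarity requires DE · (DF × DG) = 0.
DE = (5, 6, 6), DF = (3, 2, 2); the triple product is linear in q with coefficient 8 and constant term 8.
Setting it to zero: q = -1.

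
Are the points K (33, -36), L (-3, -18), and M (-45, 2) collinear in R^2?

KL = (-36, 18), KM = (-78, 38).
det[KL; KM] = (-36)(38) − (18)(-78) = 36.
The determinant is nonzero, so they are not collinear.

No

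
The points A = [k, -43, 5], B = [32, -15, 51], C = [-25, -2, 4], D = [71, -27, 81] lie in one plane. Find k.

5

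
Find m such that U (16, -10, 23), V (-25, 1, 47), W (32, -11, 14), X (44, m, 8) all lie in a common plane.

Normal to plane UVW: n = (-75, 15, -135); plane equation n·P = -4455.
Requiring n·X = -4455: (15)m + (-4380) = -4455.
So m = -5.

-5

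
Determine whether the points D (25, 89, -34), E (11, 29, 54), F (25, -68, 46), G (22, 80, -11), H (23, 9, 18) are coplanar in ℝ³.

The plane through D, E, F has normal n = DE × DF = (9016, 1120, 2198) and equation n·P = 250348.
Checking the remaining points: n·G = 263774, n·H = 257012.
Since n·G = 263774 ≠ 250348, G is off the plane and the points are not all coplanar.

No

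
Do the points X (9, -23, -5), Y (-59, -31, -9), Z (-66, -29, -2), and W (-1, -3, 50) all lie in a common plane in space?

Yes

With X as base: XY = (-68, -8, -4), XZ = (-75, -6, 3), XW = (-10, 20, 55).
XZ × XW = (-390, 4095, -1560).
XY · (XZ × XW) = 0.
The scalar triple product vanishes, so the four points are coplanar.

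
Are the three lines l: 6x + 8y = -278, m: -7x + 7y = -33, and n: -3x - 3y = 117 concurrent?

Intersecting l and m: solving the 2×2 system gives (x, y) = (-841/49, -1072/49).
Substitute into n: (-3)(-841/49) + (-3)(-1072/49) = 5739/49.
But n requires 117 ≠ 5739/49, so the three lines have no common point.

No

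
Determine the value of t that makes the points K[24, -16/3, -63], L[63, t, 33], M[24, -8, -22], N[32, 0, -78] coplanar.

Normal to plane KMN: n = (-536/3, 328, 64/3); plane equation n·P = -22144/3.
Requiring n·L = -22144/3: (328)t + (-10552) = -22144/3.
So t = 29/3.

29/3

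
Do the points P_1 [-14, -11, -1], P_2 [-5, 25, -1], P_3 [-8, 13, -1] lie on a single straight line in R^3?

Yes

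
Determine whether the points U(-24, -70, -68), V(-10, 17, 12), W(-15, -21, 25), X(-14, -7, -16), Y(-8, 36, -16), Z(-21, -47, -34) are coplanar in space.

No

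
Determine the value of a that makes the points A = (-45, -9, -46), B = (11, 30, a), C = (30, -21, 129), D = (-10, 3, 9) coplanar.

Coplanarity ⇔ det[AB; AC; AD] = 0.
Expanding, this is linear in a: (1320)a + (-15840) = 0.
So a = 12.

12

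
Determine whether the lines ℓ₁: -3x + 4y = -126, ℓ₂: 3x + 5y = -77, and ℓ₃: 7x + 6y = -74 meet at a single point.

The three lines meet at one point iff the augmented coefficient matrix [aᵢ bᵢ cᵢ] has rank < 3, i.e. its determinant vanishes.
Here the determinant is 598.
Nonzero, so no common point exists.

No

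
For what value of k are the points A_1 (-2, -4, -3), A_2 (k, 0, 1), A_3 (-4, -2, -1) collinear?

-6

Collinearity requires A_1A_2 × A_1A_3 = 0; each component is linear in k.
The y-component gives (-2)k + (-12) = 0, so k = -6.
The remaining components then also vanish.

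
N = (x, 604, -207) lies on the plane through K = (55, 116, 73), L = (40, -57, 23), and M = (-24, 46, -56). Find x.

Coplanarity requires KL · (KM × KN) = 0.
KL = (-15, -173, -50), KM = (-79, -70, -129); the triple product is linear in x with coefficient 18817 and constant term 3481145.
Setting it to zero: x = -185.

-185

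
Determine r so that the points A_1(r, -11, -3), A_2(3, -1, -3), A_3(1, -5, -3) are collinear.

-2

Direction A_2A_3 = (-2, -4, 0). From the y-coordinate of A_1, the parameter along the line is τ = (-11 − (-1))/(-4) = 5/2.
Then r = 3 + 5/2·(-2) = -2.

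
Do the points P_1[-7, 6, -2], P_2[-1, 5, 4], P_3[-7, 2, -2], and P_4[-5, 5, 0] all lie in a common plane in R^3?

A normal to the plane through P_1, P_2, P_3 is n = P_1P_2 × P_1P_3 = (24, 0, -24).
The plane has equation n·P = -120. For P_4: n·P_4 = -120.
Equal, so P_4 lies in the plane and all four are coplanar.

Yes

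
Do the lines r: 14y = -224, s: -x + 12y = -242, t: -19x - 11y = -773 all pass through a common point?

Lines aᵢx + bᵢy = cᵢ with pairwise distinct directions are concurrent exactly when det[aᵢ bᵢ cᵢ] = 0.
Here the determinant is 14.
Nonzero, so no common point exists.

No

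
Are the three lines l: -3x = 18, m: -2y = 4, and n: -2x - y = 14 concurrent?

Intersecting l and m: solving the 2×2 system gives (x, y) = (-6, -2).
Substitute into n: (-2)(-6) + (-1)(-2) = 14.
This equals 14, so (-6, -2) lies on all three lines and they are concurrent.

Yes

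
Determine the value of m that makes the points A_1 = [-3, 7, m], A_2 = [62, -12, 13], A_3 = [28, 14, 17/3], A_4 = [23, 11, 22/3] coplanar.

34/3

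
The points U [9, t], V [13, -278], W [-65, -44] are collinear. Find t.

The three points are collinear iff det[UV; UW] = 0.
This determinant is linear in t: (-78)t + (-20748) = 0, so t = -266.

-266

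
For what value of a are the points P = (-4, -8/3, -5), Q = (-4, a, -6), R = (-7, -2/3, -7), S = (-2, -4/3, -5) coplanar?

Normal to plane PRS: n = (8/3, -4, -8); plane equation n·X = 40.
Requiring n·Q = 40: (-4)a + (112/3) = 40.
So a = -2/3.

-2/3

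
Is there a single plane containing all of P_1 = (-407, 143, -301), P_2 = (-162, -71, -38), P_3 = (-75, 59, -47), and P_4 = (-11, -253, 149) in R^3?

Yes

A normal to the plane through P_1, P_2, P_3 is n = P_1P_2 × P_1P_3 = (-32264, 25086, 50468).
The plane has equation n·P = 1527878. For P_4: n·P_4 = 1527878.
Equal, so P_4 lies in the plane and all four are coplanar.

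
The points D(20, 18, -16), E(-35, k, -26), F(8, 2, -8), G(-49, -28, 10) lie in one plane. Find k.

52

The points are coplanar iff DE · (DF × DG) = 0.
Expanding, this is linear in k: (-240)k + (12480) = 0.
So k = 52.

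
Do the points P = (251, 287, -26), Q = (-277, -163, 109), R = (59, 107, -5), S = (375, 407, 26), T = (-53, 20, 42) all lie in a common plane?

No

The plane through P, Q, R has normal n = PQ × PR = (14850, -14832, 8640) and equation n·X = -754074.
Checking the remaining points: n·S = -243234, n·T = -720810.
Since n·S = -243234 ≠ -754074, S is off the plane and the points are not all coplanar.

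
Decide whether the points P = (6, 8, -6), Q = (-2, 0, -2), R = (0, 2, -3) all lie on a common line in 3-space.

Yes

PQ = (-8, -8, 4), PR = (-6, -6, 3).
Each component of PR is 3/4 times the corresponding component of PQ, so PR = 3/4·PQ and the points are collinear.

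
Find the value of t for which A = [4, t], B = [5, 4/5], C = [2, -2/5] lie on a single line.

2/5

The three points are collinear iff det[AB; AC] = 0.
This determinant is linear in t: (-3)t + (6/5) = 0, so t = 2/5.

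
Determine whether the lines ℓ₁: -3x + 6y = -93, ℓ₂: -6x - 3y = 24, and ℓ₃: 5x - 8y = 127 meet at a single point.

Lines aᵢx + bᵢy = cᵢ with pairwise distinct directions are concurrent exactly when det[aᵢ bᵢ cᵢ] = 0.
Here the determinant is 0.
It vanishes, so the lines are concurrent at (3, -14).

Yes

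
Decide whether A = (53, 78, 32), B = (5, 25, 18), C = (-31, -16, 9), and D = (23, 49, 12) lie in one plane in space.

No

A normal to the plane through A, B, C is n = AB × AC = (-97, 72, 60).
The plane has equation n·P = 2395. For D: n·D = 2017.
2017 ≠ 2395, so D is off the plane.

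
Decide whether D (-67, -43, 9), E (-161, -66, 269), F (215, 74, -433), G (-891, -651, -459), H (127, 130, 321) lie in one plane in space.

The plane through D, E, F has normal n = DE × DF = (-20254, 31772, -4512) and equation n·P = -49786.
Checking the remaining points: n·G = -566250, n·H = 109750.
Since n·G = -566250 ≠ -49786, G is off the plane and the points are not all coplanar.

No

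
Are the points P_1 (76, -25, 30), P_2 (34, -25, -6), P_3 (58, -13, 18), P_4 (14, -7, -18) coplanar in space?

With P_1 as base: P_1P_2 = (-42, 0, -36), P_1P_3 = (-18, 12, -12), P_1P_4 = (-62, 18, -48).
P_1P_3 × P_1P_4 = (-360, -120, 420).
P_1P_2 · (P_1P_3 × P_1P_4) = 0.
The scalar triple product vanishes, so the four points are coplanar.

Yes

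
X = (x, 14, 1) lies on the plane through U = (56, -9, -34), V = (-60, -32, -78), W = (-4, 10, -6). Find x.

The plane through U, V, W has equation 192x + 5888y − 3584z = 79616.
Substituting X: (192)x + (78848) = 79616, so x = 4.

4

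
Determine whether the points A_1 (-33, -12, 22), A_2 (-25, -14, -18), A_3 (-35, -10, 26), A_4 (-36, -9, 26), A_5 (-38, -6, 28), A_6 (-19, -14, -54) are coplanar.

No

The plane through A_1, A_2, A_3 has normal n = A_1A_2 × A_1A_3 = (72, 48, 12) and equation n·P = -2688.
Checking the remaining points: n·A_4 = -2712, n·A_5 = -2688, n·A_6 = -2688.
Since n·A_4 = -2712 ≠ -2688, A_4 is off the plane and the points are not all coplanar.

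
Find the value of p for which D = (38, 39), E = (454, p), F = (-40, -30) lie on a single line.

407

The three points are collinear iff det[DE; DF] = 0.
This determinant is linear in p: (78)p + (-31746) = 0, so p = 407.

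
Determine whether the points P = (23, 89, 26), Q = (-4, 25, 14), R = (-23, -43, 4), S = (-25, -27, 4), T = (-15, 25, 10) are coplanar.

No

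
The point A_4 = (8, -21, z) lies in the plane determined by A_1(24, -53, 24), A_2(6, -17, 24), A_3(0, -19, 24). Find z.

24

Coplanarity requires A_1A_2 · (A_1A_3 × A_1A_4) = 0.
A_1A_2 = (-18, 36, 0), A_1A_3 = (-24, 34, 0); the triple product is linear in z with coefficient 252 and constant term -6048.
Setting it to zero: z = 24.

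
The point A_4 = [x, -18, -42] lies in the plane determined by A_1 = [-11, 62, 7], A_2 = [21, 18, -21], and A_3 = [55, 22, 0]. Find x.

The plane through A_1, A_2, A_3 has equation −812x − 1624y + 1624z = -80388.
Substituting A_4: (-812)x + (-38976) = -80388, so x = 51.

51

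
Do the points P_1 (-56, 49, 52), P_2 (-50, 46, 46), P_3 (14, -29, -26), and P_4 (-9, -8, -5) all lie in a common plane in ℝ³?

No

The four points are coplanar iff the 3×3 determinant with rows P_1P_2, P_1P_3, P_1P_4 is zero.
Rows: (6, -3, -6), (70, -78, -78), (47, -57, -57).
Expanding along the first row: (6)(0) − (-3)(-324) + (-6)(-324) = 972.
Nonzero ⇒ not coplanar.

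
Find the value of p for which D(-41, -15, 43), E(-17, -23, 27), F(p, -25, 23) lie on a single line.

Direction DE = (24, -8, -16). From the y-coordinate of F, the parameter along the line is τ = (-25 − (-15))/(-8) = 5/4.
Then p = (-41) + 5/4·(24) = -11.

-11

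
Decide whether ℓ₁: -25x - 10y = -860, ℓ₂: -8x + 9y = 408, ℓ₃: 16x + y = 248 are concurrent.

Lines aᵢx + bᵢy = cᵢ with pairwise distinct directions are concurrent exactly when det[aᵢ bᵢ cᵢ] = 0.
Here the determinant is 0.
It vanishes, so the lines are concurrent at (12, 56).

Yes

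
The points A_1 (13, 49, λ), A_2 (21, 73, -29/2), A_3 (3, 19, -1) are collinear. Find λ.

-17/2

Direction A_2A_3 = (-18, -54, 27/2). From the x-coordinate of A_1, the parameter along the line is τ = (13 − 21)/(-18) = 4/9.
Then λ = (-29/2) + 4/9·(27/2) = -17/2.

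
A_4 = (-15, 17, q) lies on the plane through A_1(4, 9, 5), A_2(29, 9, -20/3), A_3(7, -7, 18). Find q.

20/3

Coplanarity requires A_1A_2 · (A_1A_3 × A_1A_4) = 0.
A_1A_2 = (25, 0, -35/3), A_1A_3 = (3, -16, 13); the triple product is linear in q with coefficient -400 and constant term 8000/3.
Setting it to zero: q = 20/3.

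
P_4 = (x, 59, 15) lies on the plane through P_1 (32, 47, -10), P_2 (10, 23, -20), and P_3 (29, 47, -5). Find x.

The plane through P_1, P_2, P_3 has equation −120x + 140y − 72z = 3460.
Substituting P_4: (-120)x + (7180) = 3460, so x = 31.

31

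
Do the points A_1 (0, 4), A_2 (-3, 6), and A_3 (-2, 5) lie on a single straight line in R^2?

A_1A_2 = (-3, 2), A_1A_3 = (-2, 1).
det[A_1A_2; A_1A_3] = (-3)(1) − (2)(-2) = 1.
The determinant is nonzero, so they are not collinear.

No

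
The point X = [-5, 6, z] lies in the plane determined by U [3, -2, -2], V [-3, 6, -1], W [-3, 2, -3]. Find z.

-2

Coplanarity requires UV · (UW × UX) = 0.
UV = (-6, 8, 1), UW = (-6, 4, -1); the triple product is linear in z with coefficient 24 and constant term 48.
Setting it to zero: z = -2.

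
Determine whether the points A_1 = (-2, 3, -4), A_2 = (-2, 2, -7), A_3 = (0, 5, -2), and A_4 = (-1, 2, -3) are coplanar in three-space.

No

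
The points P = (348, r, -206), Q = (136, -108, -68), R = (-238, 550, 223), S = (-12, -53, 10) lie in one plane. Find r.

Coplanarity ⇔ det[PQ; PR; PS] = 0.
Expanding, this is linear in r: (13896)r + (4613472) = 0.
So r = -332.

-332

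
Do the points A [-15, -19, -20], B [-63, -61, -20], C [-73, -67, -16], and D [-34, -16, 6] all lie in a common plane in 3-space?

The four points are coplanar iff the 3×3 determinant with rows AB, AC, AD is zero.
Rows: (-48, -42, 0), (-58, -48, 4), (-19, 3, 26).
Expanding along the first row: (-48)(-1260) − (-42)(-1432) + (0)(-1086) = 336.
Nonzero ⇒ not coplanar.

No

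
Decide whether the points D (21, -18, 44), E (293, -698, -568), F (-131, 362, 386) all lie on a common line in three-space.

DE = (272, -680, -612), DF = (-152, 380, 342).
Each component of DF is -19/34 times the corresponding component of DE, so DF = -19/34·DE and the points are collinear.

Yes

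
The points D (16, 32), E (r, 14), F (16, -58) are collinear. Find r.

16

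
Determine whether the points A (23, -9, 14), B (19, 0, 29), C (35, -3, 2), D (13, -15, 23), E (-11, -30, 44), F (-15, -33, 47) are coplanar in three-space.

The plane through A, B, C has normal n = AB × AC = (-198, 132, -132) and equation n·P = -7590.
Checking the remaining points: n·D = -7590, n·E = -7590, n·F = -7590.
All equal -7590, so all 6 points lie in one plane.

Yes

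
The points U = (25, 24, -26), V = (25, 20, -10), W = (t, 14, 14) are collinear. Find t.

Collinearity requires UV × UW = 0; each component is linear in t.
The y-component gives (16)t + (-400) = 0, so t = 25.
The remaining components then also vanish.

25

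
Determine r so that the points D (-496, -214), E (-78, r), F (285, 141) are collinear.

The three points are collinear iff det[DE; DF] = 0.
This determinant is linear in r: (-781)r + (-18744) = 0, so r = -24.

-24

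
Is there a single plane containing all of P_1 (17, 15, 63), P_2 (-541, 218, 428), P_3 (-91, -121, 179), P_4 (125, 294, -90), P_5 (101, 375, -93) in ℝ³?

Yes

The plane through P_1, P_2, P_3 has normal n = P_1P_2 × P_1P_3 = (73188, 25308, 97812) and equation n·P = 7785972.
Checking the remaining points: n·P_4 = 7785972, n·P_5 = 7785972.
All equal 7785972, so all 5 points lie in one plane.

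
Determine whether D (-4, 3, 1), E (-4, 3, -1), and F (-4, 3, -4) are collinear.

Yes

DE = (0, 0, -2), DF = (0, 0, -5).
Each component of DF is 5/2 times the corresponding component of DE, so DF = 5/2·DE and the points are collinear.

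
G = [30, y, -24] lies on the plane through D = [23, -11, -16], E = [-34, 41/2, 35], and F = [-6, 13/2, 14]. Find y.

Coplanarity requires DE · (DF × DG) = 0.
DE = (-57, 63/2, 51), DF = (-29, 35/2, 30); the triple product is linear in y with coefficient 231 and constant term 7161/2.
Setting it to zero: y = -31/2.

-31/2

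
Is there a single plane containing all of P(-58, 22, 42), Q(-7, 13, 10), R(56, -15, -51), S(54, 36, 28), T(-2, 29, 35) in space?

No

The plane through P, Q, R has normal n = PQ × PR = (-347, 1095, -861) and equation n·X = 8054.
Checking the remaining points: n·S = -3426, n·T = 2314.
Since n·S = -3426 ≠ 8054, S is off the plane and the points are not all coplanar.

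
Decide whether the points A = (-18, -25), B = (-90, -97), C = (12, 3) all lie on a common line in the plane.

AB = (-72, -72), AC = (30, 28).
If collinear, AC would be a scalar multiple of AB. But (-72)·(28) ≠ (-72)·(30) (difference 144), so they are not parallel; the points are not collinear.

No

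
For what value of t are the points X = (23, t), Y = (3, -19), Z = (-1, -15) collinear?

-39

The three points are collinear iff det[XY; XZ] = 0.
This determinant is linear in t: (-4)t + (-156) = 0, so t = -39.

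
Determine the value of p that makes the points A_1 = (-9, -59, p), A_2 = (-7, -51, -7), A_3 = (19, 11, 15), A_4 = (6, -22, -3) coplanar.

Coplanarity ⇔ det[A_1A_2; A_1A_3; A_1A_4] = 0.
Expanding, this is linear in p: (52)p + (1040) = 0.
So p = -20.

-20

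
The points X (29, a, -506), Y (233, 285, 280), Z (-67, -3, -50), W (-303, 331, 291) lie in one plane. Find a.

-435

The points are coplanar iff XY · (XZ × XW) = 0.
Expanding, this is linear in a: (-180180)a + (-78378300) = 0.
So a = -435.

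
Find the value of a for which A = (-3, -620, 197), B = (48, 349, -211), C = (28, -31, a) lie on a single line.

Collinearity requires AB × AC = 0; each component is linear in a.
The x-component gives (969)a + (49419) = 0, so a = -51.
The remaining components then also vanish.

-51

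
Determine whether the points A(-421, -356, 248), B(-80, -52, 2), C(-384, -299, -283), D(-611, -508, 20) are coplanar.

Yes

A normal to the plane through A, B, C is n = AB × AC = (-147402, 171969, 8189).
The plane has equation n·P = 2866150. For D: n·D = 2866150.
Equal, so D lies in the plane and all four are coplanar.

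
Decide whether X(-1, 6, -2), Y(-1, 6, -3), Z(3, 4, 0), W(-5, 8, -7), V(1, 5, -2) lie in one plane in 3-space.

Yes

The plane through X, Y, Z has normal n = XY × XZ = (-2, -4, 0) and equation n·P = -22.
Checking the remaining points: n·W = -22, n·V = -22.
All equal -22, so all 5 points lie in one plane.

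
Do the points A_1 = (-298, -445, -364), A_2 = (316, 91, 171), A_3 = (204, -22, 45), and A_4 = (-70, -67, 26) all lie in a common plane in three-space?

No

The four points are coplanar iff the 3×3 determinant with rows A_1A_2, A_1A_3, A_1A_4 is zero.
Rows: (614, 536, 535), (502, 423, 409), (228, 378, 390).
Expanding along the first row: (614)(10368) − (536)(102528) + (535)(93312) = 1332864.
Nonzero ⇒ not coplanar.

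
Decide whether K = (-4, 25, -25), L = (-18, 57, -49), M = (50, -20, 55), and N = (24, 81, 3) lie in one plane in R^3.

No

A normal to the plane through K, L, M is n = KL × KM = (1480, -176, -1098).
The plane has equation n·P = 17130. For N: n·N = 17970.
17970 ≠ 17130, so N is off the plane.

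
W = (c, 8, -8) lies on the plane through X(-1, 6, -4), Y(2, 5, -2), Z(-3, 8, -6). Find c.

-7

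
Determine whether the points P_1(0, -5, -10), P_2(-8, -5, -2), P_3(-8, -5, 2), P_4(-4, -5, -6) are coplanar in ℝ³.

Yes

With P_1 as base: P_1P_2 = (-8, 0, 8), P_1P_3 = (-8, 0, 12), P_1P_4 = (-4, 0, 4).
P_1P_3 × P_1P_4 = (0, -16, 0).
P_1P_2 · (P_1P_3 × P_1P_4) = 0.
The scalar triple product vanishes, so the four points are coplanar.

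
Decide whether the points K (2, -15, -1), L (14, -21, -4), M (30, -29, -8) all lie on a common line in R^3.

KL = (12, -6, -3), KM = (28, -14, -7).
Each component of KM is 7/3 times the corresponding component of KL, so KM = 7/3·KL and the points are collinear.

Yes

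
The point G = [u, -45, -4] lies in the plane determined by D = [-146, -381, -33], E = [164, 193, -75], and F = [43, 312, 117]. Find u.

A normal to the plane is n = DE × DF = (115206, -54438, 106344).
G lies in the plane iff n · DG = 0.
This gives (115206)u + (1612884) = 0, so u = -14.

-14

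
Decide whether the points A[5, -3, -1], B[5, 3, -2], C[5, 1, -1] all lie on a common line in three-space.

No

AB = (0, 6, -1), AC = (0, 4, 0).
AB × AC = (4, 0, 0).
The cross product is nonzero, so the points do not lie on one line.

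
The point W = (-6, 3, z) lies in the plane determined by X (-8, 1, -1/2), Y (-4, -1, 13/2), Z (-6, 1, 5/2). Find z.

The plane through X, Y, Z has equation −6x + 2y + 4z = 48.
Substituting W: (4)z + (42) = 48, so z = 3/2.

3/2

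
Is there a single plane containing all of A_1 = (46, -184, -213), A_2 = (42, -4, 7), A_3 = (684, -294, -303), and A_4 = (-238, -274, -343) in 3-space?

Yes

A normal to the plane through A_1, A_2, A_3 is n = A_1A_2 × A_1A_3 = (8000, 140000, -114400).
The plane has equation n·P = -1024800. For A_4: n·A_4 = -1024800.
Equal, so A_4 lies in the plane and all four are coplanar.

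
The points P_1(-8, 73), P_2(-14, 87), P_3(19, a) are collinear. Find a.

The three points are collinear iff det[P_1P_2; P_1P_3] = 0.
This determinant is linear in a: (-6)a + (60) = 0, so a = 10.

10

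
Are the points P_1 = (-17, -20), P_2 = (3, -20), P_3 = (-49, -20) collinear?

Yes

P_1P_2 = (20, 0), P_1P_3 = (-32, 0).
Checking proportionality: P_1P_3 = -8/5·P_1P_2, so the vectors are parallel and the points are collinear.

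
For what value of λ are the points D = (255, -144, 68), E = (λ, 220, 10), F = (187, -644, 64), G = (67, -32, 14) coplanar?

79

The points are coplanar iff DE · (DF × DG) = 0.
Expanding, this is linear in λ: (27448)λ + (-2168392) = 0.
So λ = 79.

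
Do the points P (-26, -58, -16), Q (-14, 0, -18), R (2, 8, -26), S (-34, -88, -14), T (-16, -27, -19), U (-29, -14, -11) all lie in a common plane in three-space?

The plane through P, Q, R has normal n = PQ × PR = (-448, 64, -832) and equation n·X = 21248.
Checking the remaining points: n·S = 21248, n·T = 21248, n·U = 21248.
All equal 21248, so all 6 points lie in one plane.

Yes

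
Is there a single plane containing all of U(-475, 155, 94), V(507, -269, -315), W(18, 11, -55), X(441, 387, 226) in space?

No

The four points are coplanar iff the 3×3 determinant with rows UV, UW, UX is zero.
Rows: (982, -424, -409), (493, -144, -149), (916, 232, 132).
Expanding along the first row: (982)(15560) − (-424)(201560) + (-409)(246280) = 12840.
Nonzero ⇒ not coplanar.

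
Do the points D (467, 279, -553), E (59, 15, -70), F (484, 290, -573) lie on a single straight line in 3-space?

No

DE = (-408, -264, 483), DF = (17, 11, -20).
Comparing components 2 and 3: (-264)(-20) − (483)(11) = -33 ≠ 0, so DE and DF are not parallel and the points are not collinear.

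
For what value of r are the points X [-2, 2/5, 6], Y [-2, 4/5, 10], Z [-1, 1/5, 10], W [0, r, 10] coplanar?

-2/5

Normal to plane XYZ: n = (12/5, 4, -2/5); plane equation n·P = -28/5.
Requiring n·W = -28/5: (4)r + (-4) = -28/5.
So r = -2/5.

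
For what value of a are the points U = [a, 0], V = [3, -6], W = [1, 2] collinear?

The three points are collinear iff det[UV; UW] = 0.
This determinant is linear in a: (-8)a + (12) = 0, so a = 3/2.

3/2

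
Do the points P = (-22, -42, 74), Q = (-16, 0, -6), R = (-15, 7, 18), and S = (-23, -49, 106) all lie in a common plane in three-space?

Yes

The four points are coplanar iff the 3×3 determinant with rows PQ, PR, PS is zero.
Rows: (6, 42, -80), (7, 49, -56), (-1, -7, 32).
Expanding along the first row: (6)(1176) − (42)(168) + (-80)(0) = 0.
Zero determinant ⇒ coplanar.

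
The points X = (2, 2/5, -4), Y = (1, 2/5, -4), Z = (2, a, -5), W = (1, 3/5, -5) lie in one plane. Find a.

Normal to plane XYW: n = (0, -1, -1/5); plane equation n·P = 2/5.
Requiring n·Z = 2/5: (-1)a + (1) = 2/5.
So a = 3/5.

3/5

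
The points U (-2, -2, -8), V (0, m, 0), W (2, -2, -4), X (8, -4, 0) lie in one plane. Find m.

The points are coplanar iff UV · (UW × UX) = 0.
Expanding, this is linear in m: (8)m + (-32) = 0.
So m = 4.

4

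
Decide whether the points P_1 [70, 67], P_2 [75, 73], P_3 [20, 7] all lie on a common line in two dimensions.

Yes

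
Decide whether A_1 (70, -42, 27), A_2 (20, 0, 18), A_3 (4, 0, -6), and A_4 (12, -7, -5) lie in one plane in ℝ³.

Yes

The four points are coplanar iff the 3×3 determinant with rows A_1A_2, A_1A_3, A_1A_4 is zero.
Rows: (-50, 42, -9), (-66, 42, -33), (-58, 35, -32).
Expanding along the first row: (-50)(-189) − (42)(198) + (-9)(126) = 0.
Zero determinant ⇒ coplanar.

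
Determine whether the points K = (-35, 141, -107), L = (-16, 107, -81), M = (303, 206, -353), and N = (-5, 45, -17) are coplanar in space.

The four points are coplanar iff the 3×3 determinant with rows KL, KM, KN is zero.
Rows: (19, -34, 26), (338, 65, -246), (30, -96, 90).
Expanding along the first row: (19)(-17766) − (-34)(37800) + (26)(-34398) = 53298.
Nonzero ⇒ not coplanar.

No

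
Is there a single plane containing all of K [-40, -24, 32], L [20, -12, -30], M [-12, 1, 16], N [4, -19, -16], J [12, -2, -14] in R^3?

Yes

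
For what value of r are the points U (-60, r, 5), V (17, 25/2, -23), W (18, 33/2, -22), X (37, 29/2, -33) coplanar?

-45/2

The points are coplanar iff UV · (UW × UX) = 0.
Expanding, this is linear in r: (-30)r + (-675) = 0.
So r = -45/2.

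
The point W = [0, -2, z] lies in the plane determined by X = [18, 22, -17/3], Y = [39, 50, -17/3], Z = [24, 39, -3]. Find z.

-17/3

A normal to the plane is n = XY × XZ = (224/3, -56, 189).
W lies in the plane iff n · XW = 0.
This gives (189)z + (1071) = 0, so z = -17/3.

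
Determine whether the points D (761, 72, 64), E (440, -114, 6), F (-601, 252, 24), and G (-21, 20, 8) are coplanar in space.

With D as base: DE = (-321, -186, -58), DF = (-1362, 180, -40), DG = (-782, -52, -56).
DF × DG = (-12160, -44992, 211584).
DE · (DF × DG) = 0.
The scalar triple product vanishes, so the four points are coplanar.

Yes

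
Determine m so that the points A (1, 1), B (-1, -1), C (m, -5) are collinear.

-5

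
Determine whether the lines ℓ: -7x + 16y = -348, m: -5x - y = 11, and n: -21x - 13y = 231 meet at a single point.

No

The three lines meet at one point iff the augmented coefficient matrix [aᵢ bᵢ cᵢ] has rank < 3, i.e. its determinant vanishes.
Here the determinant is 88.
Nonzero, so no common point exists.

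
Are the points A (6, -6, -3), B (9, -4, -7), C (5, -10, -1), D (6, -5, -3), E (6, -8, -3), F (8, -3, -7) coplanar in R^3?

No

The plane through A, B, C has normal n = AB × AC = (-12, -2, -10) and equation n·P = -30.
Checking the remaining points: n·D = -32, n·E = -26, n·F = -20.
Since n·D = -32 ≠ -30, D is off the plane and the points are not all coplanar.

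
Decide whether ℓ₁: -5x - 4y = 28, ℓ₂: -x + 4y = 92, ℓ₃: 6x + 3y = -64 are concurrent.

No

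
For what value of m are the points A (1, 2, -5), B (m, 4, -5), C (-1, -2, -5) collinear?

2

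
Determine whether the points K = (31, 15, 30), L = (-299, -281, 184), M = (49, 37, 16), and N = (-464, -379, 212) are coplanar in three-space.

A normal to the plane through K, L, M is n = KL × KM = (756, -1848, -1932).
The plane has equation n·P = -62244. For N: n·N = -59976.
-59976 ≠ -62244, so N is off the plane.

No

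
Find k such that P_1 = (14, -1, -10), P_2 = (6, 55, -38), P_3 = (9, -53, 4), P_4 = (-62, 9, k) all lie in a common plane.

-87

Normal to plane P_1P_2P_3: n = (-672, 252, 696); plane equation n·P = -16620.
Requiring n·P_4 = -16620: (696)k + (43932) = -16620.
So k = -87.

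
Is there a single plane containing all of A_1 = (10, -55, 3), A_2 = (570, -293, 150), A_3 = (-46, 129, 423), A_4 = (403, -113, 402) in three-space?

Yes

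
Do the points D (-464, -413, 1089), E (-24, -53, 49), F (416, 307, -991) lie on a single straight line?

Yes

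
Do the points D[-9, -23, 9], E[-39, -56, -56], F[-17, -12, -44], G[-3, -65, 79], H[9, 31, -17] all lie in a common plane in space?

No

The plane through D, E, F has normal n = DE × DF = (2464, -1070, -594) and equation n·P = -2912.
Checking the remaining points: n·G = 15232, n·H = -896.
Since n·G = 15232 ≠ -2912, G is off the plane and the points are not all coplanar.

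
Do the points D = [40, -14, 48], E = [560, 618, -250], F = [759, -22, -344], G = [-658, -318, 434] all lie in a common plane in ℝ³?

A normal to the plane through D, E, F is n = DE × DF = (-250128, -10422, -458568).
The plane has equation n·P = -31870476. For G: n·G = -31120092.
-31120092 ≠ -31870476, so G is off the plane.

No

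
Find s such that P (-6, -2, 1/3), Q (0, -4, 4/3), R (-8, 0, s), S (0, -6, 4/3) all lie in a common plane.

0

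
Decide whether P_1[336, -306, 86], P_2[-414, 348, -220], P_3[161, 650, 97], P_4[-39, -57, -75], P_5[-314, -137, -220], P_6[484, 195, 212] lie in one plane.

The plane through P_1, P_2, P_3 has normal n = P_1P_2 × P_1P_3 = (299730, 61800, -602550) and equation n·P = 29979180.
Checking the remaining points: n·P_4 = 29979180, n·P_5 = 29979180, n·P_6 = 29379720.
Since n·P_6 = 29379720 ≠ 29979180, P_6 is off the plane and the points are not all coplanar.

No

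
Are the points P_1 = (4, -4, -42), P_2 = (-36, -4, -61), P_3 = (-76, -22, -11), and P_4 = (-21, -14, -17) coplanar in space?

No

With P_1 as base: P_1P_2 = (-40, 0, -19), P_1P_3 = (-80, -18, 31), P_1P_4 = (-25, -10, 25).
P_1P_3 × P_1P_4 = (-140, 1225, 350).
P_1P_2 · (P_1P_3 × P_1P_4) = -1050.
Since -1050 ≠ 0, the four points are not coplanar.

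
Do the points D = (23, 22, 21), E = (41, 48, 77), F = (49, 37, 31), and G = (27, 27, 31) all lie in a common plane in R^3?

Yes

With D as base: DE = (18, 26, 56), DF = (26, 15, 10), DG = (4, 5, 10).
DF × DG = (100, -220, 70).
DE · (DF × DG) = 0.
The scalar triple product vanishes, so the four points are coplanar.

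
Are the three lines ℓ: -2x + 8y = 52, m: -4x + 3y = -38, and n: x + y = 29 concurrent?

No

Intersecting ℓ and m: solving the 2×2 system gives (x, y) = (230/13, 142/13).
Substitute into n: (1)(230/13) + (1)(142/13) = 372/13.
But n requires 29 ≠ 372/13, so the three lines have no common point.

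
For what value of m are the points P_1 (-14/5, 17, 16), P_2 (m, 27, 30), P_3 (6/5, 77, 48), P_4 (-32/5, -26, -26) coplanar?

-9/5

Coplanarity ⇔ det[P_1P_2; P_1P_3; P_1P_4] = 0.
Expanding, this is linear in m: (-1144)m + (-10296/5) = 0.
So m = -9/5.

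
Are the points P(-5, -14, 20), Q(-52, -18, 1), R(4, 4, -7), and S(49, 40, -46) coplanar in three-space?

The four points are coplanar iff the 3×3 determinant with rows PQ, PR, PS is zero.
Rows: (-47, -4, -19), (9, 18, -27), (54, 54, -66).
Expanding along the first row: (-47)(270) − (-4)(864) + (-19)(-486) = 0.
Zero determinant ⇒ coplanar.

Yes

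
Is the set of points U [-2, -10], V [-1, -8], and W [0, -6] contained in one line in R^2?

Yes

UV = (1, 2), UW = (2, 4).
det[UV; UW] = (1)(4) − (2)(2) = 0.
The determinant is zero, so the points are collinear.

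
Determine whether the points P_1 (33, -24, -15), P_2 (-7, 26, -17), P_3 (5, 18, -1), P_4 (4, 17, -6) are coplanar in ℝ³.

With P_1 as base: P_1P_2 = (-40, 50, -2), P_1P_3 = (-28, 42, 14), P_1P_4 = (-29, 41, 9).
P_1P_3 × P_1P_4 = (-196, -154, 70).
P_1P_2 · (P_1P_3 × P_1P_4) = 0.
The scalar triple product vanishes, so the four points are coplanar.

Yes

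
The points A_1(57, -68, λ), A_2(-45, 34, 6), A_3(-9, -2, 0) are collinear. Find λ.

Direction A_2A_3 = (36, -36, -6). From the x-coordinate of A_1, the parameter along the line is τ = (57 − (-45))/36 = 17/6.
Then λ = 6 + 17/6·(-6) = -11.

-11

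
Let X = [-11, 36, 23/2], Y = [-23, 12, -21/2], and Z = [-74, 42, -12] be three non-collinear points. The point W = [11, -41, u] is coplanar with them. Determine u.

A normal to the plane is n = XY × XZ = (696, 1104, -1584).
W lies in the plane iff n · XW = 0.
This gives (-1584)u + (-51480) = 0, so u = -65/2.

-65/2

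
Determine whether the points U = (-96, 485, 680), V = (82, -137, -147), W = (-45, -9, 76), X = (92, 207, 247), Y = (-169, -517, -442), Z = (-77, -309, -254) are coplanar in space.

The plane through U, V, W has normal n = UV × UW = (-32850, 65335, -56210) and equation n·P = -3381725.
Checking the remaining points: n·X = -3381725, n·Y = -3381725, n·Z = -3381725.
All equal -3381725, so all 6 points lie in one plane.

Yes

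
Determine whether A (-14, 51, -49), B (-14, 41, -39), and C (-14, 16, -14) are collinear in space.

Yes

AB = (0, -10, 10), AC = (0, -35, 35).
AB × AC = (0, 0, 0).
The cross product vanishes, so the three points are collinear.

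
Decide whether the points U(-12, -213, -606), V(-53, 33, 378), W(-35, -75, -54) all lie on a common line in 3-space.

Yes

UV = (-41, 246, 984), UW = (-23, 138, 552).
Each component of UW is 23/41 times the corresponding component of UV, so UW = 23/41·UV and the points are collinear.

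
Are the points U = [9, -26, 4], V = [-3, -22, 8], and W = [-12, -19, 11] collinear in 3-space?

UV = (-12, 4, 4), UW = (-21, 7, 7).
Each component of UW is 7/4 times the corresponding component of UV, so UW = 7/4·UV and the points are collinear.

Yes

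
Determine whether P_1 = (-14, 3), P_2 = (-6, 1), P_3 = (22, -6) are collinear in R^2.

Yes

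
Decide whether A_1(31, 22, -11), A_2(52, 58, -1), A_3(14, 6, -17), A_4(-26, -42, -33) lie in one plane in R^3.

No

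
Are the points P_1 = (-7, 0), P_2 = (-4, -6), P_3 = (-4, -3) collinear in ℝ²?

No

P_1P_2 = (3, -6), P_1P_3 = (3, -3).
det[P_1P_2; P_1P_3] = (3)(-3) − (-6)(3) = 9.
The determinant is nonzero, so they are not collinear.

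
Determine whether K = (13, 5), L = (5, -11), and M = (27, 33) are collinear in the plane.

Yes

KL = (-8, -16), KM = (14, 28).
Twice the signed area of △KLM is (-8)(28) − (-16)(14) = 0.
The triangle is degenerate (zero area), so the points are collinear.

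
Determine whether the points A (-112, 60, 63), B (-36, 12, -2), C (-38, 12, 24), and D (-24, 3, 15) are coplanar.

No

With A as base: AB = (76, -48, -65), AC = (74, -48, -39), AD = (88, -57, -48).
AC × AD = (81, 120, 6).
AB · (AC × AD) = 6.
Since 6 ≠ 0, the four points are not coplanar.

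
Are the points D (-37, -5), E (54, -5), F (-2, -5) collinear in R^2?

DE = (91, 0), DF = (35, 0).
det[DE; DF] = (91)(0) − (0)(35) = 0.
The determinant is zero, so the points are collinear.

Yes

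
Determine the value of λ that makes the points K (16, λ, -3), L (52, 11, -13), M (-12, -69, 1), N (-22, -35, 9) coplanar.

Coplanarity ⇔ det[KL; KM; KN] = 0.
Expanding, this is linear in λ: (-372)λ + (-6324) = 0.
So λ = -17.

-17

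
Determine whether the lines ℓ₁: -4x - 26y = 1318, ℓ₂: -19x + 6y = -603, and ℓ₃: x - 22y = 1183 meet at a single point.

Intersecting ℓ₁ and ℓ₂: solving the 2×2 system gives (x, y) = (15, -53).
Substitute into ℓ₃: (1)(15) + (-22)(-53) = 1181.
But ℓ₃ requires 1183 ≠ 1181, so the three lines have no common point.

No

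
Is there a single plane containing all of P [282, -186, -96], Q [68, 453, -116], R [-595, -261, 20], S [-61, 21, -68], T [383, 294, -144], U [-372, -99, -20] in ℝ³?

The plane through P, Q, R has normal n = PQ × PR = (72624, 42364, 576453) and equation n·X = -42739224.
Checking the remaining points: n·S = -42739224, n·T = -42739224, n·U = -42739224.
All equal -42739224, so all 6 points lie in one plane.

Yes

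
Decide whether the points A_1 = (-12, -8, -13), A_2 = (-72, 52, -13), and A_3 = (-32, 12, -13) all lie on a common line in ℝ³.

A_1A_2 = (-60, 60, 0), A_1A_3 = (-20, 20, 0).
A_1A_2 × A_1A_3 = (0, 0, 0).
The cross product vanishes, so the three points are collinear.

Yes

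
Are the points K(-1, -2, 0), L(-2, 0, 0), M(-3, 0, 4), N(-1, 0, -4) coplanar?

A normal to the plane through K, L, M is n = KL × KM = (8, 4, 2).
The plane has equation n·P = -16. For N: n·N = -16.
Equal, so N lies in the plane and all four are coplanar.

Yes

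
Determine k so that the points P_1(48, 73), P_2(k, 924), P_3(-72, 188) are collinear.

-840

The three points are collinear iff det[P_1P_2; P_1P_3] = 0.
This determinant is linear in k: (115)k + (96600) = 0, so k = -840.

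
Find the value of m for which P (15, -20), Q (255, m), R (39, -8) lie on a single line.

The three points are collinear iff det[PQ; PR] = 0.
This determinant is linear in m: (-24)m + (2400) = 0, so m = 100.

100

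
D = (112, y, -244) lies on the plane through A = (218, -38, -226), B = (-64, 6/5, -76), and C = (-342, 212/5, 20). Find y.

-98/5

Coplanarity requires AB · (AC × AD) = 0.
AB = (-282, 196/5, 150), AC = (-560, 402/5, 246); the triple product is linear in y with coefficient -14628 and constant term -1433544/5.
Setting it to zero: y = -98/5.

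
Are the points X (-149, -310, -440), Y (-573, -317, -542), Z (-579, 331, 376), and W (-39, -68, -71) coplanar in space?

A normal to the plane through X, Y, Z is n = XY × XZ = (59670, 389844, -274794).
The plane has equation n·P = -8833110. For W: n·W = -9326148.
-9326148 ≠ -8833110, so W is off the plane.

No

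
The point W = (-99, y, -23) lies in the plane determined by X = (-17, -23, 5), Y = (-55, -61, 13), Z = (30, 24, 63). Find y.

The plane through X, Y, Z has equation −2580x + 2580y = -15480.
Substituting W: (2580)y + (255420) = -15480, so y = -105.

-105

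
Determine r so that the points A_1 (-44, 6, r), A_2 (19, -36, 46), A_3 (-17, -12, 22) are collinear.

Collinearity requires A_1A_2 × A_1A_3 = 0; each component is linear in r.
The x-component gives (24)r + (-96) = 0, so r = 4.
The remaining components then also vanish.

4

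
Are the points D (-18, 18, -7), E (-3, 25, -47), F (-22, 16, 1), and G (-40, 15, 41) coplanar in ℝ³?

No

The four points are coplanar iff the 3×3 determinant with rows DE, DF, DG is zero.
Rows: (15, 7, -40), (-4, -2, 8), (-22, -3, 48).
Expanding along the first row: (15)(-72) − (7)(-16) + (-40)(-32) = 312.
Nonzero ⇒ not coplanar.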